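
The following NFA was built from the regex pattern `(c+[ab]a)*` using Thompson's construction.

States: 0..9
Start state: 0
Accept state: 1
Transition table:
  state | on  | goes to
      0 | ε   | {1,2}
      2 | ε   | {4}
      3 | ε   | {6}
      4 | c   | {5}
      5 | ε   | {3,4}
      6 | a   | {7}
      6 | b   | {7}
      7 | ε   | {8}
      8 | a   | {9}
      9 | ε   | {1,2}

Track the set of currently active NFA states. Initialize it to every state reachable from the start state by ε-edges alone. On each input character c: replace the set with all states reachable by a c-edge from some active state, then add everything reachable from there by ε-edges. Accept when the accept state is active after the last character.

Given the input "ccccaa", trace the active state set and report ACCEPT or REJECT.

Answer: ACCEPT

Derivation:
start: ε-closure({0}) = {0,1,2,4}
'c' @ 1: {3,4,5,6}
'c' @ 2: {3,4,5,6}
'c' @ 3: {3,4,5,6}
'c' @ 4: {3,4,5,6}
'a' @ 5: {7,8}
'a' @ 6: {1,2,4,9}  ✓accept
after full input: {1,2,4,9}  (accept=1 in)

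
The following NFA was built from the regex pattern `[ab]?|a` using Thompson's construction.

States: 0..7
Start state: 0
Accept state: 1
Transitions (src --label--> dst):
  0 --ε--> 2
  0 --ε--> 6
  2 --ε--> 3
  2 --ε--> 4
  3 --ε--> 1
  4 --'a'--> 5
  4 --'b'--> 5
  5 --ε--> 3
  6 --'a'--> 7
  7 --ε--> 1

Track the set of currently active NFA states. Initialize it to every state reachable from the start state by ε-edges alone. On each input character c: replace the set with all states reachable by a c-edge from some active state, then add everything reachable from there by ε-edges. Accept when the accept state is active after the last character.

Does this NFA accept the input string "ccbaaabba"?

initial (ε-close {0}): {0,1,2,3,4,6}
'c' @ 1: {}  — no active states
rest 'cbaaabba' ignored (set empty)
end set {} — state 1 not in

Answer: REJECT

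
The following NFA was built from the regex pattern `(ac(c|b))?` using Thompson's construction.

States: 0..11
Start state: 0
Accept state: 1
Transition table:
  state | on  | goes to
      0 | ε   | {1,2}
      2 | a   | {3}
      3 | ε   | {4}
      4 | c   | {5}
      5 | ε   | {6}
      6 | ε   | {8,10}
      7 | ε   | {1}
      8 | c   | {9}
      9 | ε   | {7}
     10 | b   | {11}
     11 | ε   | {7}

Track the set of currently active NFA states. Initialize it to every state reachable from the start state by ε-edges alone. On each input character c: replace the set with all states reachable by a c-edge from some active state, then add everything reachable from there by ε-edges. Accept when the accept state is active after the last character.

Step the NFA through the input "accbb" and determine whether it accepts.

start: ε-closure({0}) = {0,1,2}
'a' @ 1: {3,4}
'c' @ 2: {5,6,8,10}
'c' @ 3: {1,7,9}  ✓accept
'b' @ 4: {}  — dead — no transitions
rest 'b' ignored (set empty)
after full input: {}  (accept=1 not in)

Answer: REJECT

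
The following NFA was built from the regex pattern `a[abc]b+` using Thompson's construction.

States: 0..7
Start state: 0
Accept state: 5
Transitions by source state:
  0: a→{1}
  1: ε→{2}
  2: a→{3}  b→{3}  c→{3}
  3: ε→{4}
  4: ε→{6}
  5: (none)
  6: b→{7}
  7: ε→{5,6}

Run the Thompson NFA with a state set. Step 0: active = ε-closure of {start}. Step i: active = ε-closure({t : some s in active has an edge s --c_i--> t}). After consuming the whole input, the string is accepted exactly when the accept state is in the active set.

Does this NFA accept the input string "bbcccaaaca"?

start: ε-closure({0}) = {0}
'b' @ 1: {}  — no active states
rest 'bcccaaaca' ignored (set empty)
final: {}; accept 5 not in set

Answer: REJECT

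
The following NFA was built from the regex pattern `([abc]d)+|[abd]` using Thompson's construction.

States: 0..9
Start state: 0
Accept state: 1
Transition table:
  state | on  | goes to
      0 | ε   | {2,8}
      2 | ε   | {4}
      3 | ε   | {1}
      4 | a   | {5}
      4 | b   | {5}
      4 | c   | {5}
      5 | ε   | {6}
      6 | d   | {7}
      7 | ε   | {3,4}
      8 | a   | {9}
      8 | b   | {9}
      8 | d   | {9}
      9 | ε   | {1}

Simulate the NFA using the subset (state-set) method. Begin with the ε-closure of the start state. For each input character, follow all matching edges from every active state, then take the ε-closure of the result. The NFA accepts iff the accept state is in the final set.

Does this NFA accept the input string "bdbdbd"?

Answer: ACCEPT

Derivation:
initial (ε-close {0}): {0,2,4,8}
'b' @ 1: {1,5,6,9}  [accepting]
'd' @ 2: {1,3,4,7}  [accepting]
'b' @ 3: {5,6}
'd' @ 4: {1,3,4,7}  [accepting]
'b' @ 5: {5,6}
'd' @ 6: {1,3,4,7}  [accepting]
end set {1,3,4,7} — state 1 in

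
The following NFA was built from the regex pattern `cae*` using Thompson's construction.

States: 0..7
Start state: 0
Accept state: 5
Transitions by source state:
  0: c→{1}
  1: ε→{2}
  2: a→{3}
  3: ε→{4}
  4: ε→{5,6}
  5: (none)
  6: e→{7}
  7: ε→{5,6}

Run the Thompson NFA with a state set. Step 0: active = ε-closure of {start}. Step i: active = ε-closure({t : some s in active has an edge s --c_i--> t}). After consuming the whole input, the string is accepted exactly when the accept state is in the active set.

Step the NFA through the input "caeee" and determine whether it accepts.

initial (ε-close {0}): {0}
'c' @ 1: {1,2}
'a' @ 2: {3,4,5,6}  [accepting]
'e' @ 3: {5,6,7}  [accepting]
'e' @ 4: {5,6,7}  [accepting]
'e' @ 5: {5,6,7}  [accepting]
after full input: {5,6,7}  (accept=5 in)

Answer: ACCEPT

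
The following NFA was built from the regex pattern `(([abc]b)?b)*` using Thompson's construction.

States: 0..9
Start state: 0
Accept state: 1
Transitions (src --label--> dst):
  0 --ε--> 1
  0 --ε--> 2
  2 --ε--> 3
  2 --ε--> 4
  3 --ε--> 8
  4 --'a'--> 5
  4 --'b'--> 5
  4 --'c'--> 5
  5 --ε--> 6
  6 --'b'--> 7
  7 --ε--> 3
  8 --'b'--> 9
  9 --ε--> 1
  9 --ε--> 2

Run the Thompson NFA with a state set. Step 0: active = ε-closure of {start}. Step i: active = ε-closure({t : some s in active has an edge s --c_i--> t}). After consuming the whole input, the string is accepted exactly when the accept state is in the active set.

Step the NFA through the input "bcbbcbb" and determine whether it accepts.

S₀ = ε-closure({0}) = {0,1,2,3,4,8}
'b' @ 1: {1,2,3,4,5,6,8,9}  (accept∈set)
'c' @ 2: {5,6}
'b' @ 3: {3,7,8}
'b' @ 4: {1,2,3,4,8,9}  (accept∈set)
'c' @ 5: {5,6}
'b' @ 6: {3,7,8}
'b' @ 7: {1,2,3,4,8,9}  (accept∈set)
final: {1,2,3,4,8,9}; accept 1 in set

Answer: ACCEPT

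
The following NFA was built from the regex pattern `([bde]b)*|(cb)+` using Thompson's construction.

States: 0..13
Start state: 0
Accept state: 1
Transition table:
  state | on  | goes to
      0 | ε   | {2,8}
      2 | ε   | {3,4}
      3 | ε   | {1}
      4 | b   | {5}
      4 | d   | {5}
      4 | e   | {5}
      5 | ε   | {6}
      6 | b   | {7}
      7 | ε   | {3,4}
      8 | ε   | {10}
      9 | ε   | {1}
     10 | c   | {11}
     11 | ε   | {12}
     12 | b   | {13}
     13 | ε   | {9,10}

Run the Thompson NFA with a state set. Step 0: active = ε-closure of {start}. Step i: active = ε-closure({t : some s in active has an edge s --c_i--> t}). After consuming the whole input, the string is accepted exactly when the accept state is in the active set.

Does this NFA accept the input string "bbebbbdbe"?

initial (ε-close {0}): {0,1,2,3,4,8,10}
'b' @ 1: {5,6}
'b' @ 2: {1,3,4,7}  (accept∈set)
'e' @ 3: {5,6}
'b' @ 4: {1,3,4,7}  (accept∈set)
'b' @ 5: {5,6}
'b' @ 6: {1,3,4,7}  (accept∈set)
'd' @ 7: {5,6}
'b' @ 8: {1,3,4,7}  (accept∈set)
'e' @ 9: {5,6}
final: {5,6}; accept 1 not in set

Answer: REJECT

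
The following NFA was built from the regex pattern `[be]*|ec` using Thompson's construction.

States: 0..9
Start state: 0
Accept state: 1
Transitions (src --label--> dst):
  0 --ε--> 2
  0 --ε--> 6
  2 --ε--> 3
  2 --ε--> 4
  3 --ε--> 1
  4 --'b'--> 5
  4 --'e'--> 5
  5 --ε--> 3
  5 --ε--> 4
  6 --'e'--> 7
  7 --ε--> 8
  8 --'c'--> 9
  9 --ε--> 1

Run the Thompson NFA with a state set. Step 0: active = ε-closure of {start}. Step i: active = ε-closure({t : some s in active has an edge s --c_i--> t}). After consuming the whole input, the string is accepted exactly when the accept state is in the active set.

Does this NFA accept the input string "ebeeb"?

Answer: ACCEPT

Trace:
S₀ = ε-closure({0}) = {0,1,2,3,4,6}
'e' @ 1: {1,3,4,5,7,8}  (accept∈set)
'b' @ 2: {1,3,4,5}  (accept∈set)
'e' @ 3: {1,3,4,5}  (accept∈set)
'e' @ 4: {1,3,4,5}  (accept∈set)
'b' @ 5: {1,3,4,5}  (accept∈set)
final: {1,3,4,5}; accept 1 in set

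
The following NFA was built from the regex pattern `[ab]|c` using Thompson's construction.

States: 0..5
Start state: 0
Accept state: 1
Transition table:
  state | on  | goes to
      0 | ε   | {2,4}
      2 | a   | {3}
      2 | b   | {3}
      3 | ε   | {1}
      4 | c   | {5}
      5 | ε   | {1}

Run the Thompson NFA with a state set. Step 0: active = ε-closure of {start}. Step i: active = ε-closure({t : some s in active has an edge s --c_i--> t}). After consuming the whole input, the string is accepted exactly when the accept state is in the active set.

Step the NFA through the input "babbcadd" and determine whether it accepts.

S₀ = ε-closure({0}) = {0,2,4}
'b' @ 1: {1,3}  (accept∈set)
'a' @ 2: {}  — no active states
rest 'bbcadd' ignored (set empty)
end set {} — state 1 not in

Answer: REJECT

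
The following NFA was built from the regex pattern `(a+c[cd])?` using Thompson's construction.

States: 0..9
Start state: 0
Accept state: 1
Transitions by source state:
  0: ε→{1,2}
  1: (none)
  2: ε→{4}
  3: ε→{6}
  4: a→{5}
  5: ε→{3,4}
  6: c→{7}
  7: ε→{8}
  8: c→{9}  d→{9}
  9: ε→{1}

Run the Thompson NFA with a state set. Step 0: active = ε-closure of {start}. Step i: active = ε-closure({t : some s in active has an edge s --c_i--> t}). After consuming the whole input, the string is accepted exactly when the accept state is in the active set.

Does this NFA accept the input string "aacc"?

Answer: ACCEPT

Trace:
initial (ε-close {0}): {0,1,2,4}
'a' @ 1: {3,4,5,6}
'a' @ 2: {3,4,5,6}
'c' @ 3: {7,8}
'c' @ 4: {1,9}  ✓accept
end set {1,9} — state 1 in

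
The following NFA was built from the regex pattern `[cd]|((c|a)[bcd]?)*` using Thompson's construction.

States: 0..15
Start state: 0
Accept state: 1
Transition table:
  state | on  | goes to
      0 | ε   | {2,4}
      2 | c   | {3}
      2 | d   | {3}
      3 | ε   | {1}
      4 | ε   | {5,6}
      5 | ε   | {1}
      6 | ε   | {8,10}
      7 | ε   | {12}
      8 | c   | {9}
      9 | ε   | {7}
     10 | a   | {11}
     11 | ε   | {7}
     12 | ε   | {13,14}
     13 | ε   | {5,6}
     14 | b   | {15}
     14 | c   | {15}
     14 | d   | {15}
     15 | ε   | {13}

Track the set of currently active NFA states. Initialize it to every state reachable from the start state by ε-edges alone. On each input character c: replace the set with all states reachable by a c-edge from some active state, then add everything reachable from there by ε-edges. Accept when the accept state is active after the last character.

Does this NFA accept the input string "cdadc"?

Answer: ACCEPT

Steps:
initial (ε-close {0}): {0,1,2,4,5,6,8,10}
'c' @ 1: {1,3,5,6,7,8,9,10,12,13,14}  ✓accept
'd' @ 2: {1,5,6,8,10,13,15}  ✓accept
'a' @ 3: {1,5,6,7,8,10,11,12,13,14}  ✓accept
'd' @ 4: {1,5,6,8,10,13,15}  ✓accept
'c' @ 5: {1,5,6,7,8,9,10,12,13,14}  ✓accept
end set {1,5,6,7,8,9,10,12,13,14} — state 1 in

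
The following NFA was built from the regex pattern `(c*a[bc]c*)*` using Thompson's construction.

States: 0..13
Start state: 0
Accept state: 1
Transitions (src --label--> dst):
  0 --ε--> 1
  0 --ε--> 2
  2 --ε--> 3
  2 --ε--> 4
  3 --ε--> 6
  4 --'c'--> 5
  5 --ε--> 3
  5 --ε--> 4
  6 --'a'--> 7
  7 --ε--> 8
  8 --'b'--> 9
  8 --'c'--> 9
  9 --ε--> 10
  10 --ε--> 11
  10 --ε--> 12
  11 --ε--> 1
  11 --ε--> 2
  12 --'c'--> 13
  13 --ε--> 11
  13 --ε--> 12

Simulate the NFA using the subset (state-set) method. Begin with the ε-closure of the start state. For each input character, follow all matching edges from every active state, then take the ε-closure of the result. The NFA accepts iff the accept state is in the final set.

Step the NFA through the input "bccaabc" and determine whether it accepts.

Answer: REJECT

Steps:
start: ε-closure({0}) = {0,1,2,3,4,6}
'b' @ 1: {}  — state set empty
rest 'ccaabc' ignored (set empty)
end set {} — state 1 not in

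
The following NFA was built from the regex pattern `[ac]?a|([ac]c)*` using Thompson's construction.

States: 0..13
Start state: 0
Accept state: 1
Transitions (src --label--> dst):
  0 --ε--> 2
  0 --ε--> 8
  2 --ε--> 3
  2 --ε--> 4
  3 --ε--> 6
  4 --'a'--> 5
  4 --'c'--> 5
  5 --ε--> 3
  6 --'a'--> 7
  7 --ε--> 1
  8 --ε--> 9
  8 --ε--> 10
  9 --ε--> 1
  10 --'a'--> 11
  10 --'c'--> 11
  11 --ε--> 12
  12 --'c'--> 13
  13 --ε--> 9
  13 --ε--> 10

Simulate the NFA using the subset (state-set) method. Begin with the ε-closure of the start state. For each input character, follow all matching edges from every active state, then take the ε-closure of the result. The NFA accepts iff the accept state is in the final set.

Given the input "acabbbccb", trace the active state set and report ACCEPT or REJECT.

Answer: REJECT

Steps:
start: ε-closure({0}) = {0,1,2,3,4,6,8,9,10}
'a' @ 1: {1,3,5,6,7,11,12}  (accept∈set)
'c' @ 2: {1,9,10,13}  (accept∈set)
'a' @ 3: {11,12}
'b' @ 4: {}  — state set empty
rest 'bbccb' ignored (set empty)
final: {}; accept 1 not in set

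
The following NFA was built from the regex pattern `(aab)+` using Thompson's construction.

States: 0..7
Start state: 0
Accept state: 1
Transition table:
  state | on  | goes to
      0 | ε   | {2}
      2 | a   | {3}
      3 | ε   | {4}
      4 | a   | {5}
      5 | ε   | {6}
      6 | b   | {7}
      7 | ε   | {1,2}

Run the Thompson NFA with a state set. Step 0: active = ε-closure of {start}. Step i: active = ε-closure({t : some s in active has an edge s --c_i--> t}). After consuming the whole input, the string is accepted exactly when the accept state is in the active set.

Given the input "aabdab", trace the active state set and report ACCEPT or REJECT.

initial (ε-close {0}): {0,2}
'a' @ 1: {3,4}
'a' @ 2: {5,6}
'b' @ 3: {1,2,7}  ✓accept
'd' @ 4: {}  — state set empty
rest 'ab' ignored (set empty)
end set {} — state 1 not in

Answer: REJECT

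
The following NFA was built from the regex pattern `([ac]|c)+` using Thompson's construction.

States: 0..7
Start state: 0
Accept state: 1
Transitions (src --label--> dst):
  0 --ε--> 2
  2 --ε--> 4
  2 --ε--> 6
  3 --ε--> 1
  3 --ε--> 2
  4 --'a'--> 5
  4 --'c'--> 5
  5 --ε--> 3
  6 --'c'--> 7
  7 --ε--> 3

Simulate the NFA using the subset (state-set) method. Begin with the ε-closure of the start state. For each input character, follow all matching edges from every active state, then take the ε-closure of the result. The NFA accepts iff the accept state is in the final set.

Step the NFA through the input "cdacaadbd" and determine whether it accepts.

start: ε-closure({0}) = {0,2,4,6}
'c' @ 1: {1,2,3,4,5,6,7}  [accepting]
'd' @ 2: {}  — dead — no transitions
rest 'acaadbd' ignored (set empty)
end set {} — state 1 not in

Answer: REJECT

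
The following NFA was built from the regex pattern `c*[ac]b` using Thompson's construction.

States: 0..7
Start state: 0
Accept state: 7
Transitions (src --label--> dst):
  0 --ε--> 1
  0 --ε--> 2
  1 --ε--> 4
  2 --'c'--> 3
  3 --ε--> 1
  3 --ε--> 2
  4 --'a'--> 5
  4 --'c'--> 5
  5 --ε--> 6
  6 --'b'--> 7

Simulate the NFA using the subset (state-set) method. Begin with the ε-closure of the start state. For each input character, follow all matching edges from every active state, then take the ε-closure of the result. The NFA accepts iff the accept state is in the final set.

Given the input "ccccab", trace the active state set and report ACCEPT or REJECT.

start: ε-closure({0}) = {0,1,2,4}
'c' @ 1: {1,2,3,4,5,6}
'c' @ 2: {1,2,3,4,5,6}
'c' @ 3: {1,2,3,4,5,6}
'c' @ 4: {1,2,3,4,5,6}
'a' @ 5: {5,6}
'b' @ 6: {7}  ✓accept
final: {7}; accept 7 in set

Answer: ACCEPT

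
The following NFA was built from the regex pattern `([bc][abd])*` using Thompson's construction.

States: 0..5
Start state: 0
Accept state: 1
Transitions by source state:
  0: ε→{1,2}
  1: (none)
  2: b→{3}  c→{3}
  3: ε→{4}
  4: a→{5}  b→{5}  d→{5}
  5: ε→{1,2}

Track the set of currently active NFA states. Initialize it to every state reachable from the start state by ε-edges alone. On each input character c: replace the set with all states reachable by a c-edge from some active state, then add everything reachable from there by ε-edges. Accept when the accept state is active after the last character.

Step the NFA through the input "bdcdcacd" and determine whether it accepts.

start: ε-closure({0}) = {0,1,2}
'b' @ 1: {3,4}
'd' @ 2: {1,2,5}  [accepting]
'c' @ 3: {3,4}
'd' @ 4: {1,2,5}  [accepting]
'c' @ 5: {3,4}
'a' @ 6: {1,2,5}  [accepting]
'c' @ 7: {3,4}
'd' @ 8: {1,2,5}  [accepting]
end set {1,2,5} — state 1 in

Answer: ACCEPT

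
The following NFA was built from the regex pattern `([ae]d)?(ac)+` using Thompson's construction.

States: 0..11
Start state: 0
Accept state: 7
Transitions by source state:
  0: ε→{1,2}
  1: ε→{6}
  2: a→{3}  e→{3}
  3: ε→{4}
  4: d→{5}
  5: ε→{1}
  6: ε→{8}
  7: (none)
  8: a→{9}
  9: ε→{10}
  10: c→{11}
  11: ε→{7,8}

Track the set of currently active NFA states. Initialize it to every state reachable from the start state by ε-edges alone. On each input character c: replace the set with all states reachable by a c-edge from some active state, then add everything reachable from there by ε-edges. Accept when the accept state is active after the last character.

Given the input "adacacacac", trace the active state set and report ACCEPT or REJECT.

Answer: ACCEPT

Trace:
S₀ = ε-closure({0}) = {0,1,2,6,8}
'a' @ 1: {3,4,9,10}
'd' @ 2: {1,5,6,8}
'a' @ 3: {9,10}
'c' @ 4: {7,8,11}  ✓accept
'a' @ 5: {9,10}
'c' @ 6: {7,8,11}  ✓accept
'a' @ 7: {9,10}
'c' @ 8: {7,8,11}  ✓accept
'a' @ 9: {9,10}
'c' @ 10: {7,8,11}  ✓accept
end set {7,8,11} — state 7 in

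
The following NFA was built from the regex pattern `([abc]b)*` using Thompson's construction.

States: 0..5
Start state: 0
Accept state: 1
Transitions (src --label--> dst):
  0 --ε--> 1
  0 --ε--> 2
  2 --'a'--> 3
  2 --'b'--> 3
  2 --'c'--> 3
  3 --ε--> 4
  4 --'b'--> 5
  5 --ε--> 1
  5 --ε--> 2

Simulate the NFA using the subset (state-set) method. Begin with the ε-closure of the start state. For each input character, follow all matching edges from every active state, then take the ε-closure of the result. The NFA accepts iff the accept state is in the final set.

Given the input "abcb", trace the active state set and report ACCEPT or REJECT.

Answer: ACCEPT

Steps:
start: ε-closure({0}) = {0,1,2}
'a' @ 1: {3,4}
'b' @ 2: {1,2,5}  (accept∈set)
'c' @ 3: {3,4}
'b' @ 4: {1,2,5}  (accept∈set)
end set {1,2,5} — state 1 in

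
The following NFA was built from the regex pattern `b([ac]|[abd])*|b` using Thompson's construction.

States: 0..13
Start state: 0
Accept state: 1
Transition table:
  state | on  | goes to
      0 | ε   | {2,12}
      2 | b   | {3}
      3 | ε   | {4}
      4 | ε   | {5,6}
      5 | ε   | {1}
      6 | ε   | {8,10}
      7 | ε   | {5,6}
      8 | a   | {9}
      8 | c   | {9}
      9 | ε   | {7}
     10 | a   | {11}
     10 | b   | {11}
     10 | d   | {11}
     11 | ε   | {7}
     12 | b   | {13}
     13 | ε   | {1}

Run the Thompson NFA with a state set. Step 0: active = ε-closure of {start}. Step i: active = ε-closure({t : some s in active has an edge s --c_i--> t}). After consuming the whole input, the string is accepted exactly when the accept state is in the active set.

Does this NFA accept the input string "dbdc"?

initial (ε-close {0}): {0,2,12}
'd' @ 1: {}  — state set empty
rest 'bdc' ignored (set empty)
final: {}; accept 1 not in set

Answer: REJECT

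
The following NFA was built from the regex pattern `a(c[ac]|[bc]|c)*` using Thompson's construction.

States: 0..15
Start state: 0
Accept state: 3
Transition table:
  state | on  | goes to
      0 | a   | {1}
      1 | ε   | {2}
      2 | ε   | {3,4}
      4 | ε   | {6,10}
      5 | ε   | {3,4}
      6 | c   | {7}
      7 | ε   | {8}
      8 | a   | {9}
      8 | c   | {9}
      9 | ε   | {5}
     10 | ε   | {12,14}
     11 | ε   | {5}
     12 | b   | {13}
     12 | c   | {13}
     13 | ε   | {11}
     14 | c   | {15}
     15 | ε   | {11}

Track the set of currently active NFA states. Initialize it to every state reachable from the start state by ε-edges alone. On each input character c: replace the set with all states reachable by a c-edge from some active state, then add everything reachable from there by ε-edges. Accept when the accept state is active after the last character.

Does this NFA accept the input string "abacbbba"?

start: ε-closure({0}) = {0}
'a' @ 1: {1,2,3,4,6,10,12,14}  ✓accept
'b' @ 2: {3,4,5,6,10,11,12,13,14}  ✓accept
'a' @ 3: {}  — state set empty
rest 'cbbba' ignored (set empty)
end set {} — state 3 not in

Answer: REJECT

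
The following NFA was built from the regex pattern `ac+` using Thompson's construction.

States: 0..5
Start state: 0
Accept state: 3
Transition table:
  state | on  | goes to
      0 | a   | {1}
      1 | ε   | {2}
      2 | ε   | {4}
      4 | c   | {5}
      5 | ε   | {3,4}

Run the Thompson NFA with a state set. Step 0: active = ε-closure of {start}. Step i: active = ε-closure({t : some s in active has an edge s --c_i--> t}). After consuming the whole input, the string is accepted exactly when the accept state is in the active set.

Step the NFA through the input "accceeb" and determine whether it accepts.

start: ε-closure({0}) = {0}
'a' @ 1: {1,2,4}
'c' @ 2: {3,4,5}  ✓accept
'c' @ 3: {3,4,5}  ✓accept
'c' @ 4: {3,4,5}  ✓accept
'e' @ 5: {}  — state set empty
rest 'eb' ignored (set empty)
final: {}; accept 3 not in set

Answer: REJECT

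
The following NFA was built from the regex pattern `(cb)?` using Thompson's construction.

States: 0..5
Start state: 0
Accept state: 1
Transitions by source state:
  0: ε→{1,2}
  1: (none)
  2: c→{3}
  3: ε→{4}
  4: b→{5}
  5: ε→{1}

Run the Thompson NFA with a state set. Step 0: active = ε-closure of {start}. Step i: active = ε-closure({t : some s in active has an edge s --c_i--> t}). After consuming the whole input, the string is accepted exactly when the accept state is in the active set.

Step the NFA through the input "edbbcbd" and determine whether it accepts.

Answer: REJECT

Steps:
start: ε-closure({0}) = {0,1,2}
'e' @ 1: {}  — dead — no transitions
rest 'dbbcbd' ignored (set empty)
after full input: {}  (accept=1 not in)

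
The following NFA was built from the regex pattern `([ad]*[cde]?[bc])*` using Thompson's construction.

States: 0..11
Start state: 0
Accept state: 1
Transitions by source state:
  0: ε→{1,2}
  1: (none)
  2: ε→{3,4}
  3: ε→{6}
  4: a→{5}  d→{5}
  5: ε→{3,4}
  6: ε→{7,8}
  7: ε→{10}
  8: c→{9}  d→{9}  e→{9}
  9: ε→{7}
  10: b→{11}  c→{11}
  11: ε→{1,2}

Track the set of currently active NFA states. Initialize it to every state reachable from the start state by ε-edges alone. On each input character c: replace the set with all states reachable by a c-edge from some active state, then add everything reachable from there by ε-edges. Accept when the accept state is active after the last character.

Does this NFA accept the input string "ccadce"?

Answer: REJECT

Trace:
S₀ = ε-closure({0}) = {0,1,2,3,4,6,7,8,10}
'c' @ 1: {1,2,3,4,6,7,8,9,10,11}  [accepting]
'c' @ 2: {1,2,3,4,6,7,8,9,10,11}  [accepting]
'a' @ 3: {3,4,5,6,7,8,10}
'd' @ 4: {3,4,5,6,7,8,9,10}
'c' @ 5: {1,2,3,4,6,7,8,9,10,11}  [accepting]
'e' @ 6: {7,9,10}
after full input: {7,9,10}  (accept=1 not in)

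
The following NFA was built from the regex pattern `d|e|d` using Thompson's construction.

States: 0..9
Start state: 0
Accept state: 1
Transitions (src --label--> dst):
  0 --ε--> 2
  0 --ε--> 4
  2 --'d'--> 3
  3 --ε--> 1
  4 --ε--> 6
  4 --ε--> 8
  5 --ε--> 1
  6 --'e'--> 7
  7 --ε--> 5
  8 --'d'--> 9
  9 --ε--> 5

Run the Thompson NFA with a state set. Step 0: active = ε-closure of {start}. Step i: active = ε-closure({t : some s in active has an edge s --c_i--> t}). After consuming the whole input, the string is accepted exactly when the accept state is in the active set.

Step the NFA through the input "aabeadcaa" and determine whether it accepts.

Answer: REJECT

Steps:
S₀ = ε-closure({0}) = {0,2,4,6,8}
'a' @ 1: {}  — no active states
rest 'abeadcaa' ignored (set empty)
end set {} — state 1 not in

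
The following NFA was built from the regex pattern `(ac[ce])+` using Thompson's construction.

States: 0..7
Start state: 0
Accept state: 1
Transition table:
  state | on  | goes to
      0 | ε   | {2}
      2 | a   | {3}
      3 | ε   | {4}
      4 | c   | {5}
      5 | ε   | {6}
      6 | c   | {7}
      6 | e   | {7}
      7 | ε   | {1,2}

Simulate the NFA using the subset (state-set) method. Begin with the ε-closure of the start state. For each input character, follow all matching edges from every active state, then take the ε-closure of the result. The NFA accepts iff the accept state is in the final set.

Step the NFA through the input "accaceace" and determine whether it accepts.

Answer: ACCEPT

Steps:
S₀ = ε-closure({0}) = {0,2}
'a' @ 1: {3,4}
'c' @ 2: {5,6}
'c' @ 3: {1,2,7}  ✓accept
'a' @ 4: {3,4}
'c' @ 5: {5,6}
'e' @ 6: {1,2,7}  ✓accept
'a' @ 7: {3,4}
'c' @ 8: {5,6}
'e' @ 9: {1,2,7}  ✓accept
end set {1,2,7} — state 1 in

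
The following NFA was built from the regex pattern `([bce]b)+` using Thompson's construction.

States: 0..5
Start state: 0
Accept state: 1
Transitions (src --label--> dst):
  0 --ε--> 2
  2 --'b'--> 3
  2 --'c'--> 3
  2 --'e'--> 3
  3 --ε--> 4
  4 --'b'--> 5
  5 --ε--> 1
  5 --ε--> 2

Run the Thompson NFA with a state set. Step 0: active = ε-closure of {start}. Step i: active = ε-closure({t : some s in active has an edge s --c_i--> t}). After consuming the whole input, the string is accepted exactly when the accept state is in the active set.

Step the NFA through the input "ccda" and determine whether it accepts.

Answer: REJECT

Derivation:
initial (ε-close {0}): {0,2}
'c' @ 1: {3,4}
'c' @ 2: {}  — no active states
rest 'da' ignored (set empty)
end set {} — state 1 not in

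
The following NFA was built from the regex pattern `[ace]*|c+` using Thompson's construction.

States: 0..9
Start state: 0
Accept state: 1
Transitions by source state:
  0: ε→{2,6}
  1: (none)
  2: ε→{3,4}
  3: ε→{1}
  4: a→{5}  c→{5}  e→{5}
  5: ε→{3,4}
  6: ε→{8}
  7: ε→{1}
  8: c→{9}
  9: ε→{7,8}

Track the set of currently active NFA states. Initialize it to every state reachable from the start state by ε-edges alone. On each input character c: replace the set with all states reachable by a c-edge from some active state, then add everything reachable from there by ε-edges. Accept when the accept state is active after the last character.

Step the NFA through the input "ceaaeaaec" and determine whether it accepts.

Answer: ACCEPT

Steps:
initial (ε-close {0}): {0,1,2,3,4,6,8}
'c' @ 1: {1,3,4,5,7,8,9}  ✓accept
'e' @ 2: {1,3,4,5}  ✓accept
'a' @ 3: {1,3,4,5}  ✓accept
'a' @ 4: {1,3,4,5}  ✓accept
'e' @ 5: {1,3,4,5}  ✓accept
'a' @ 6: {1,3,4,5}  ✓accept
'a' @ 7: {1,3,4,5}  ✓accept
'e' @ 8: {1,3,4,5}  ✓accept
'c' @ 9: {1,3,4,5}  ✓accept
final: {1,3,4,5}; accept 1 in set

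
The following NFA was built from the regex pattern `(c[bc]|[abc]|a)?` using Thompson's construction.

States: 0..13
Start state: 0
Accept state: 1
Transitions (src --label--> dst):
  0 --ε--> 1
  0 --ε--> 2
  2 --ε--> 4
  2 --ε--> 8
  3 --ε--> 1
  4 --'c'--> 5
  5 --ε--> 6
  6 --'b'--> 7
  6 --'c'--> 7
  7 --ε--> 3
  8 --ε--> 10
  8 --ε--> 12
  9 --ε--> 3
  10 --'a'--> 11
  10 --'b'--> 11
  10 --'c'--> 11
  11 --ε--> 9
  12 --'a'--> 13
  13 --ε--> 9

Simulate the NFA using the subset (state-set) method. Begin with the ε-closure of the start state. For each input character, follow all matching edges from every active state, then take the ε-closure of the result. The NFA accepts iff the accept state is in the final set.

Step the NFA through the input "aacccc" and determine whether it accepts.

Answer: REJECT

Steps:
initial (ε-close {0}): {0,1,2,4,8,10,12}
'a' @ 1: {1,3,9,11,13}  (accept∈set)
'a' @ 2: {}  — state set empty
rest 'cccc' ignored (set empty)
final: {}; accept 1 not in set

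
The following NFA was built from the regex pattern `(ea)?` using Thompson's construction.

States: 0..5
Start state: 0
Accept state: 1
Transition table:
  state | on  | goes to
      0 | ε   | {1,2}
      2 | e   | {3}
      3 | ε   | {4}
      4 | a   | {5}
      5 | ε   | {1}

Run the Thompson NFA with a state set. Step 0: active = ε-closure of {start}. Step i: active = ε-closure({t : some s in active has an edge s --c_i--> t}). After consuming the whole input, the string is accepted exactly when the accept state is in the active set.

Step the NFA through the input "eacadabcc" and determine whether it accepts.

Answer: REJECT

Derivation:
start: ε-closure({0}) = {0,1,2}
'e' @ 1: {3,4}
'a' @ 2: {1,5}  [accepting]
'c' @ 3: {}  — no active states
rest 'adabcc' ignored (set empty)
final: {}; accept 1 not in set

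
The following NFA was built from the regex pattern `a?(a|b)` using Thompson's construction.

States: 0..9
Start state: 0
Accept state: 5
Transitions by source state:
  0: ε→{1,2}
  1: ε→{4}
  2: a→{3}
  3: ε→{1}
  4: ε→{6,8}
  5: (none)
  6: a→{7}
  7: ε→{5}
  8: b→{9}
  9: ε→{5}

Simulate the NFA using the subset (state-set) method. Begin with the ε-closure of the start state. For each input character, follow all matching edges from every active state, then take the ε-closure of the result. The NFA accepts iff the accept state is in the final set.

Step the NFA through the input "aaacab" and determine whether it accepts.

initial (ε-close {0}): {0,1,2,4,6,8}
'a' @ 1: {1,3,4,5,6,7,8}  ✓accept
'a' @ 2: {5,7}  ✓accept
'a' @ 3: {}  — dead — no transitions
rest 'cab' ignored (set empty)
end set {} — state 5 not in

Answer: REJECT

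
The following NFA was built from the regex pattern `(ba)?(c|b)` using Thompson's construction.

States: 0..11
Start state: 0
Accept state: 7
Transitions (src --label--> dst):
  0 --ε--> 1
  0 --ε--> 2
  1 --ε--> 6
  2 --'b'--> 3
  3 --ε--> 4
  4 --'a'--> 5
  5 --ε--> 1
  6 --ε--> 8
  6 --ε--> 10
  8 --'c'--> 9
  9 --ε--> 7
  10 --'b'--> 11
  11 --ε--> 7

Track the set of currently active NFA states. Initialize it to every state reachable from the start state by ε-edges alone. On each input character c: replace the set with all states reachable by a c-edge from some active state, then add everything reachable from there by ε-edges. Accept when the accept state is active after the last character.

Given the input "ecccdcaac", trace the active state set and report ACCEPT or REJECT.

Answer: REJECT

Trace:
S₀ = ε-closure({0}) = {0,1,2,6,8,10}
'e' @ 1: {}  — dead — no transitions
rest 'cccdcaac' ignored (set empty)
after full input: {}  (accept=7 not in)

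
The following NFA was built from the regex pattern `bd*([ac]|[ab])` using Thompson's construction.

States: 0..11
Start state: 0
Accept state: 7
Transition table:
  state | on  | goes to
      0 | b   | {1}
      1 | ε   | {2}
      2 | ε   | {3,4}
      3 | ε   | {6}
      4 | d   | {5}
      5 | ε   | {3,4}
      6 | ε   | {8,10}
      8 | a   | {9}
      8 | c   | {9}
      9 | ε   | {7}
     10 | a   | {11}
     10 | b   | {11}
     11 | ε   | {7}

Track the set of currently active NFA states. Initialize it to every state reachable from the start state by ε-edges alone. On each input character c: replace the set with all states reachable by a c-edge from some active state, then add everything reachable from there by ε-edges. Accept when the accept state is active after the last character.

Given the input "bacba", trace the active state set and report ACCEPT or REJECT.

start: ε-closure({0}) = {0}
'b' @ 1: {1,2,3,4,6,8,10}
'a' @ 2: {7,9,11}  ✓accept
'c' @ 3: {}  — dead — no transitions
rest 'ba' ignored (set empty)
final: {}; accept 7 not in set

Answer: REJECT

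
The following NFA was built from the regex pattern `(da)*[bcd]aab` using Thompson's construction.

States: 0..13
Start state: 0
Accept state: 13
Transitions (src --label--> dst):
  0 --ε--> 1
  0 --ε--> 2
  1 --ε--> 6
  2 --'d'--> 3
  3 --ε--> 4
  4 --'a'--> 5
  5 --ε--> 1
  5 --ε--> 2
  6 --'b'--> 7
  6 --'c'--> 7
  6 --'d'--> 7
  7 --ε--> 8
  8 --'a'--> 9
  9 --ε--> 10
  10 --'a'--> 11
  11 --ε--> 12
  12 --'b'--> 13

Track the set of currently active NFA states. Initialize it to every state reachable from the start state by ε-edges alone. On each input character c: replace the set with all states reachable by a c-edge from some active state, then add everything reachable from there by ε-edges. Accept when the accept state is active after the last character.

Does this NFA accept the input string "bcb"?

Answer: REJECT

Derivation:
S₀ = ε-closure({0}) = {0,1,2,6}
'b' @ 1: {7,8}
'c' @ 2: {}  — no active states
rest 'b' ignored (set empty)
after full input: {}  (accept=13 not in)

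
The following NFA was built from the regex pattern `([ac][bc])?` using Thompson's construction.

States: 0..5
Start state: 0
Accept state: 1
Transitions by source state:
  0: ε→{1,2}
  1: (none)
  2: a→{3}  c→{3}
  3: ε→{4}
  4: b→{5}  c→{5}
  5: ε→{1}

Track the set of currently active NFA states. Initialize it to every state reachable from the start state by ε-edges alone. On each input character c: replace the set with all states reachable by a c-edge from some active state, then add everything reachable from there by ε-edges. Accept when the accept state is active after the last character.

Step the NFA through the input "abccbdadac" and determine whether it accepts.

Answer: REJECT

Derivation:
start: ε-closure({0}) = {0,1,2}
'a' @ 1: {3,4}
'b' @ 2: {1,5}  ✓accept
'c' @ 3: {}  — dead — no transitions
rest 'cbdadac' ignored (set empty)
after full input: {}  (accept=1 not in)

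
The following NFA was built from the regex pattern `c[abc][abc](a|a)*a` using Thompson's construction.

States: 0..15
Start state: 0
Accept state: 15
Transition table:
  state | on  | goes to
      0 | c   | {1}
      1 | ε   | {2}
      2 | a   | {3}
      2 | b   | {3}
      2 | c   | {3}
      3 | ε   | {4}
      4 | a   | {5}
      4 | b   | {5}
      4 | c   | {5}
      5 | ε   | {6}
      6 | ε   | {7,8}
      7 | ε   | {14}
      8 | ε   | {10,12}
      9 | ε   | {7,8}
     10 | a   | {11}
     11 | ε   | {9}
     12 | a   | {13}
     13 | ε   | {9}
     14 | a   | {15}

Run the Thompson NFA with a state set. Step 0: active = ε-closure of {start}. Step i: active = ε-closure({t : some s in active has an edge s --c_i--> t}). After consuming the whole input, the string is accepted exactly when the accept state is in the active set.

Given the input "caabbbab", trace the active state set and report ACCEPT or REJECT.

Answer: REJECT

Steps:
S₀ = ε-closure({0}) = {0}
'c' @ 1: {1,2}
'a' @ 2: {3,4}
'a' @ 3: {5,6,7,8,10,12,14}
'b' @ 4: {}  — no active states
rest 'bbab' ignored (set empty)
end set {} — state 15 not in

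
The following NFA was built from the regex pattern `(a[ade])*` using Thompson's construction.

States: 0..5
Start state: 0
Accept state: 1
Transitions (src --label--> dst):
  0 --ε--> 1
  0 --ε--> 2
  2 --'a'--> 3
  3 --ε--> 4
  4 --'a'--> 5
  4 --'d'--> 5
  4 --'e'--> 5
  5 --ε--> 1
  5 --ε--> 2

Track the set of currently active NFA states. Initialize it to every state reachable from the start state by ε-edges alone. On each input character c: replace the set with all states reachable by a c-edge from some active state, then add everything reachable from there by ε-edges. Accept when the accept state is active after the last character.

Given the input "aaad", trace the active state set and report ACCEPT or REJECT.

Answer: ACCEPT

Trace:
S₀ = ε-closure({0}) = {0,1,2}
'a' @ 1: {3,4}
'a' @ 2: {1,2,5}  [accepting]
'a' @ 3: {3,4}
'd' @ 4: {1,2,5}  [accepting]
after full input: {1,2,5}  (accept=1 in)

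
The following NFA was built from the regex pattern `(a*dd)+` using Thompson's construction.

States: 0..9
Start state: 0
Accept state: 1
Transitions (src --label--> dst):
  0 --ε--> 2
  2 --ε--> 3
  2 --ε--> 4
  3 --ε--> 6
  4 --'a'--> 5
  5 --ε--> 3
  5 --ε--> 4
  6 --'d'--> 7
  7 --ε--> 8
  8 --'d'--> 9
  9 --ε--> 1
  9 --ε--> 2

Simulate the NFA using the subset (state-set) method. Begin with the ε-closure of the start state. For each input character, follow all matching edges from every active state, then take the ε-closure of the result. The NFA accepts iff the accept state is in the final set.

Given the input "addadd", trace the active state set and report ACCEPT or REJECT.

Answer: ACCEPT

Steps:
S₀ = ε-closure({0}) = {0,2,3,4,6}
'a' @ 1: {3,4,5,6}
'd' @ 2: {7,8}
'd' @ 3: {1,2,3,4,6,9}  (accept∈set)
'a' @ 4: {3,4,5,6}
'd' @ 5: {7,8}
'd' @ 6: {1,2,3,4,6,9}  (accept∈set)
end set {1,2,3,4,6,9} — state 1 in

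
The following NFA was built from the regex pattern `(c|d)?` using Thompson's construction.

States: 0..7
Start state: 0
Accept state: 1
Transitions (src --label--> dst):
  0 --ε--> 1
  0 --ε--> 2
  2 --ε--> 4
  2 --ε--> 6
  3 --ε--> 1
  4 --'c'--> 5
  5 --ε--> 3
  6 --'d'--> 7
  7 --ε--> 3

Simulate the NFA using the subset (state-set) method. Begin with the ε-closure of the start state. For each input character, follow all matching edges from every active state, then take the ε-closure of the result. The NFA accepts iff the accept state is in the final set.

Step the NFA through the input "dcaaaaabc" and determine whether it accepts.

S₀ = ε-closure({0}) = {0,1,2,4,6}
'd' @ 1: {1,3,7}  [accepting]
'c' @ 2: {}  — dead — no transitions
rest 'aaaaabc' ignored (set empty)
after full input: {}  (accept=1 not in)

Answer: REJECT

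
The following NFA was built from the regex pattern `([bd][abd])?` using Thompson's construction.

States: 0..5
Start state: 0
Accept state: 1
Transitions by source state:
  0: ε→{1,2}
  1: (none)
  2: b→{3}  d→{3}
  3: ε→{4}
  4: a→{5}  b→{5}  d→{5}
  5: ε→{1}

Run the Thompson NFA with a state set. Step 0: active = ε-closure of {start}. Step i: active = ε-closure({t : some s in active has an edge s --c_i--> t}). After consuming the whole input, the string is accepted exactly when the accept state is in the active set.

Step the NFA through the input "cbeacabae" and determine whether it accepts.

Answer: REJECT

Derivation:
S₀ = ε-closure({0}) = {0,1,2}
'c' @ 1: {}  — dead — no transitions
rest 'beacabae' ignored (set empty)
final: {}; accept 1 not in set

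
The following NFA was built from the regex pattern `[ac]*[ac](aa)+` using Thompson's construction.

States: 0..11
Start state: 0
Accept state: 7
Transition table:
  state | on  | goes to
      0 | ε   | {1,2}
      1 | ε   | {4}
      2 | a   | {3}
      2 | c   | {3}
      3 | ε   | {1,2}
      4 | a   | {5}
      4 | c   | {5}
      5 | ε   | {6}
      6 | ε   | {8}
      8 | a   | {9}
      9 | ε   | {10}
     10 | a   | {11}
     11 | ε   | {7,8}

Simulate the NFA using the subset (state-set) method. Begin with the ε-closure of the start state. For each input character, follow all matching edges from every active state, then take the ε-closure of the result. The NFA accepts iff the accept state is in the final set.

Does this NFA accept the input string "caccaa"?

start: ε-closure({0}) = {0,1,2,4}
'c' @ 1: {1,2,3,4,5,6,8}
'a' @ 2: {1,2,3,4,5,6,8,9,10}
'c' @ 3: {1,2,3,4,5,6,8}
'c' @ 4: {1,2,3,4,5,6,8}
'a' @ 5: {1,2,3,4,5,6,8,9,10}
'a' @ 6: {1,2,3,4,5,6,7,8,9,10,11}  (accept∈set)
final: {1,2,3,4,5,6,7,8,9,10,11}; accept 7 in set

Answer: ACCEPT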